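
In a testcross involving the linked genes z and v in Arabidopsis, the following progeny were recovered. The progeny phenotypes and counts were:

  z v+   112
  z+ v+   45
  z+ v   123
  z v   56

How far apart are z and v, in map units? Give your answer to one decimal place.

The two most frequent classes, z+ v (123) and z v+ (112), are the parental types, so the F1 was z+ v / z v+.
The recombinant classes are z+ v+ and z v: 45 + 56 = 101.
Recombination frequency = 101/336 = 0.3006 ≈ 30.1%, i.e. 30.1 map units.

30.1 map units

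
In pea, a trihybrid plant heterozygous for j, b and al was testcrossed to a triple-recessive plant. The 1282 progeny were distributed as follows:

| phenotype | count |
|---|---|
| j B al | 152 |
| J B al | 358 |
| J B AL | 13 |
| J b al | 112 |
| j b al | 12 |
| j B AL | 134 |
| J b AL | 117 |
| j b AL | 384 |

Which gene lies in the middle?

The two most frequent reciprocal classes, j b AL and J B al, are the parental types, so the F1 was j b AL / J B al.
The two rarest classes, j b al and J B AL, are the double crossovers. Comparing them with the parentals, only the al allele has switched, so al is the middle locus and the order is j – al – b.

al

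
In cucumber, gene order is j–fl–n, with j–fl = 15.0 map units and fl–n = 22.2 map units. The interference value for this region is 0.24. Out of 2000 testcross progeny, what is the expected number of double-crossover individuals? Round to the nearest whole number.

Map distances give recombination frequencies of 0.150 and 0.222 for the two intervals.
With interference 0.24 (so coincidence = 0.76), expected double-crossover frequency = 0.150 × 0.222 × 0.76 = 0.02531.
Expected number = 0.02531 × 2000 = 50.62 ≈ 51.

51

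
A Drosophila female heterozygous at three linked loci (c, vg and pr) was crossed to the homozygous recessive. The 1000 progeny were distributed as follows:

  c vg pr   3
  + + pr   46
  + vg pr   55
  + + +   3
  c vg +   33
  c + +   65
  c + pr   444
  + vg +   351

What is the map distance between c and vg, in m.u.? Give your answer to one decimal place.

The two most frequent reciprocal classes, + vg + and c + pr, are the parental types, so the F1 was + vg + / c + pr.
The two rarest classes, + + + and c vg pr, are the double crossovers. Comparing them with the parentals, only the vg allele has switched, so vg is the middle locus and the order is pr – vg – c.
Crossovers in the vg–c interval produce the single-crossover classes c vg + and + + pr (33 + 46 = 79) plus the double crossovers (6).
RF(vg–c) = (79 + 6) / 1000 = 85/1000 = 0.0850 → 8.5 m.u.

8.5 m.u.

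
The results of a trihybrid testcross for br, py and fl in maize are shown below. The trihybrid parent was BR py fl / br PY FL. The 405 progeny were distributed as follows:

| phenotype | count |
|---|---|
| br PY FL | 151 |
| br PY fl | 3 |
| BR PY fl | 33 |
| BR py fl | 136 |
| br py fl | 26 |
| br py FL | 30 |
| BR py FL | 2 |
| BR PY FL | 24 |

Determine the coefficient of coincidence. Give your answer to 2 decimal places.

0.54

The two rarest classes, BR py FL and br PY fl, are the double crossovers. Comparing them with the parentals, only the fl allele has switched, so fl is the middle locus and the order is py – fl – br.
py–fl: (63 + 5)/405 = 0.1679; fl–br: (50 + 5)/405 = 0.1358.
Expected DCO frequency = 0.1679 × 0.1358 ≈ 0.02280; observed = 5/405 ≈ 0.01235.
Coefficient of coincidence = 0.01235/0.02280 ≈ 0.54.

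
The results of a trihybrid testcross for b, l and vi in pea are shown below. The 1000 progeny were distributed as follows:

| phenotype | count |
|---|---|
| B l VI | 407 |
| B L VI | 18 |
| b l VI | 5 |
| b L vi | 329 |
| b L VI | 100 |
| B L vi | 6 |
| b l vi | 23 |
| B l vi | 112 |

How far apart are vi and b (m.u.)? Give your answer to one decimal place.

The two most frequent reciprocal classes, B l VI and b L vi, are the parental types, so the F1 was B l VI / b L vi.
The two rarest classes, b l VI and B L vi, are the double crossovers. Comparing them with the parentals, only the b allele has switched, so b is the middle locus and the order is vi – b – l.
Crossovers in the vi–b interval produce the single-crossover classes B l vi and b L VI (112 + 100 = 212) plus the double crossovers (11).
RF(vi–b) = (212 + 11) / 1000 = 223/1000 = 0.2230 → 22.3 m.u.

22.3 m.u.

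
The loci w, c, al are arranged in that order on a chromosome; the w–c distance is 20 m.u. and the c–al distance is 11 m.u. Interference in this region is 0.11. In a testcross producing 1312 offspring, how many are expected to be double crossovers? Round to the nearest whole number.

26

Map distances give recombination frequencies of 0.200 and 0.110 for the two intervals.
With interference 0.11 (so coincidence = 0.89), expected double-crossover frequency = 0.200 × 0.110 × 0.89 = 0.01958.
Expected number = 0.01958 × 1312 = 25.69 ≈ 26.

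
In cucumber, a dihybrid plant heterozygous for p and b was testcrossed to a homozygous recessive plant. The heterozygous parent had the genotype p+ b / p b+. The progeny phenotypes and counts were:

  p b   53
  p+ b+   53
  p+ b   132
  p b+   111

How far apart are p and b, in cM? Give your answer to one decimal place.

30.4 cM

The recombinant classes are p+ b+ and p b: 53 + 53 = 106.
Recombination frequency = 106/349 = 0.3037 ≈ 30.4%, i.e. 30.4 cM.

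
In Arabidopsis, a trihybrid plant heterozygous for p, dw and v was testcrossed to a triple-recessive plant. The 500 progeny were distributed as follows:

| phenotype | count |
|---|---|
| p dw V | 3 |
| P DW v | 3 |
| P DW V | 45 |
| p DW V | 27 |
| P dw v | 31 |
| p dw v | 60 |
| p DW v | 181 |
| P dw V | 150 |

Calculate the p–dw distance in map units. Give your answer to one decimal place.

The two most frequent reciprocal classes, p DW v and P dw V, are the parental types, so the F1 was p DW v / P dw V.
The two rarest classes, P DW v and p dw V, are the double crossovers. Comparing them with the parentals, only the p allele has switched, so p is the middle locus and the order is v – p – dw.
Crossovers in the p–dw interval produce the single-crossover classes p dw v and P DW V (60 + 45 = 105) plus the double crossovers (6).
RF(p–dw) = (105 + 6) / 500 = 111/500 = 0.2220 → 22.2 map units.

22.2 map units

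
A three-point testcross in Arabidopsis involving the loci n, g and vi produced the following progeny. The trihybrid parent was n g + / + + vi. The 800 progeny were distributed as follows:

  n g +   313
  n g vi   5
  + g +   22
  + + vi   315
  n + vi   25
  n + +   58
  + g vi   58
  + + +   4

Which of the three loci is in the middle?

vi

The two rarest classes, n g vi and + + +, are the double crossovers. Comparing them with the parentals, only the vi allele has switched, so vi is the middle locus and the order is g – vi – n.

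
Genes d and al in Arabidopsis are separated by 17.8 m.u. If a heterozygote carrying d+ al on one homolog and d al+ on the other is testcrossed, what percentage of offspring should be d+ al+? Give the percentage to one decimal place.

8.9%

A map distance of 17.8 m.u. corresponds to a recombination frequency of 0.178.
The F1 is d+ al / d al+, so d+ al+ is a recombinant gamete class with expected frequency r/2 = 0.178/2 = 0.0890.
That is 0.0890 = 8.9% of the progeny.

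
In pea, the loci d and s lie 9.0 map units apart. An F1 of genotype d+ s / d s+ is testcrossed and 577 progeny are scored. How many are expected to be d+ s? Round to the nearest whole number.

263

A map distance of 9.0 map units corresponds to a recombination frequency of 0.090.
The F1 is d+ s / d s+, so d+ s is a parental gamete class with expected frequency (1 − r)/2 = 0.910/2 = 0.4550.
Expected number = 0.4550 × 577 = 262.54 ≈ 263.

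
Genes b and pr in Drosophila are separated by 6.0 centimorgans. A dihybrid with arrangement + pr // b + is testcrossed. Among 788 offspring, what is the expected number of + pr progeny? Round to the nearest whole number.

A map distance of 6.0 centimorgans corresponds to a recombination frequency of 0.060.
The F1 is + pr / b +, so + pr is a parental gamete class with expected frequency (1 − r)/2 = 0.940/2 = 0.4700.
Expected number = 0.4700 × 788 = 370.36 ≈ 370.

370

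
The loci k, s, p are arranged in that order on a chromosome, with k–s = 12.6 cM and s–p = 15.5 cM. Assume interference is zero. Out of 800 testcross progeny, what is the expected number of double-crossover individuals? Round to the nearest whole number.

Map distances give recombination frequencies of 0.126 and 0.155 for the two intervals.
With no interference, expected double-crossover frequency = 0.126 × 0.155 = 0.01953.
Expected number = 0.01953 × 800 = 15.62 ≈ 16.

16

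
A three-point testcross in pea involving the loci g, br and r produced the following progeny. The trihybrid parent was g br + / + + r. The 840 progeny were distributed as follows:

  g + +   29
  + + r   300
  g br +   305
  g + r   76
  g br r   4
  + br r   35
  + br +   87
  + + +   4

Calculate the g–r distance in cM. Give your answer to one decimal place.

20.4 cM

The two rarest classes, g br r and + + +, are the double crossovers. Comparing them with the parentals, only the r allele has switched, so r is the middle locus and the order is g – r – br.
Crossovers in the g–r interval produce the single-crossover classes + br + and g + r (87 + 76 = 163) plus the double crossovers (8).
RF(g–r) = (163 + 8) / 840 = 171/840 = 0.2036 → 20.4 cM.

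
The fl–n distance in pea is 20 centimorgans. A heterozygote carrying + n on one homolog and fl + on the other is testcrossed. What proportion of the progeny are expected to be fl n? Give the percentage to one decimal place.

10.0%

A map distance of 20 centimorgans corresponds to a recombination frequency of 0.200.
The F1 is + n / fl +, so fl n is a recombinant gamete class with expected frequency r/2 = 0.200/2 = 0.1000.
That is 0.1000 = 10.0% of the progeny.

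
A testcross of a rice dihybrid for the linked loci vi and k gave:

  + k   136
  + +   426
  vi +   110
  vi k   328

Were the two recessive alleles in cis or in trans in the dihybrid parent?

cis

The two most frequent classes are + + (426) and vi k (328); these are the parental (non-recombinant) types.
So the F1 carried + + on one chromosome and vi k on the other — the recessive alleles are on the same chromosome (cis / coupling).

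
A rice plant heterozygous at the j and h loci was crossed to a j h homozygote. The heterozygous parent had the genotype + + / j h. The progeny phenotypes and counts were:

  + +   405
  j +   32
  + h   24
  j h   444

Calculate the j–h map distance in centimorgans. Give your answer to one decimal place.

The recombinant classes are + h and j +: 24 + 32 = 56.
Recombination frequency = 56/905 = 0.0619 ≈ 6.2%, i.e. 6.2 centimorgans.

6.2 centimorgans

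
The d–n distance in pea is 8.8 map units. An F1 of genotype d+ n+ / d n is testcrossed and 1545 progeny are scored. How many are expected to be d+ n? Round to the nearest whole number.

A map distance of 8.8 map units corresponds to a recombination frequency of 0.088.
The F1 is d+ n+ / d n, so d+ n is a recombinant gamete class with expected frequency r/2 = 0.088/2 = 0.0440.
Expected number = 0.0440 × 1545 = 67.98 ≈ 68.

68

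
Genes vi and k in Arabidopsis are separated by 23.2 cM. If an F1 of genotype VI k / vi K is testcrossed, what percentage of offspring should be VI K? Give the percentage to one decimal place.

11.6%

A map distance of 23.2 cM corresponds to a recombination frequency of 0.232.
The F1 is VI k / vi K, so VI K is a recombinant gamete class with expected frequency r/2 = 0.232/2 = 0.1160.
That is 0.1160 = 11.6% of the progeny.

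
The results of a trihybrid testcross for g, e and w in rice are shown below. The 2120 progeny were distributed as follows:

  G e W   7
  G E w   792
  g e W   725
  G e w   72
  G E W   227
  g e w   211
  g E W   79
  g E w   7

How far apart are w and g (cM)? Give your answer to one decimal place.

21.3 cM

The two most frequent reciprocal classes, G E w and g e W, are the parental types, so the F1 was G E w / g e W.
The two rarest classes, g E w and G e W, are the double crossovers. Comparing them with the parentals, only the g allele has switched, so g is the middle locus and the order is w – g – e.
Crossovers in the w–g interval produce the single-crossover classes G E W and g e w (227 + 211 = 438) plus the double crossovers (14).
RF(w–g) = (438 + 14) / 2120 = 452/2120 = 0.2132 → 21.3 cM.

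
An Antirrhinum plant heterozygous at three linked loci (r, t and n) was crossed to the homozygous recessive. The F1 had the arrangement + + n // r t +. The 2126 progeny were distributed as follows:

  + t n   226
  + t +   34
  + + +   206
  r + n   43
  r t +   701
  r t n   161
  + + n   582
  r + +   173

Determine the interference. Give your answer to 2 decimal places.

0.23

The two rarest classes, r + n and + t +, are the double crossovers. Comparing them with the parentals, only the r allele has switched, so r is the middle locus and the order is n – r – t.
n–r: (367 + 77)/2126 = 0.2088; r–t: (399 + 77)/2126 = 0.2239.
Expected DCO frequency = 0.2088 × 0.2239 ≈ 0.04675; observed = 77/2126 ≈ 0.03622.
Coefficient of coincidence = 0.03622/0.04675 ≈ 0.77; interference = 1 − 0.77 = 0.23.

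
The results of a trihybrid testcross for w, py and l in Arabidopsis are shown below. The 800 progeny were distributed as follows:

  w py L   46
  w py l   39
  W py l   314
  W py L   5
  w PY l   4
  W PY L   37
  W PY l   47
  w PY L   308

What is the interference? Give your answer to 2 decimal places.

0.17

The two most frequent reciprocal classes, w PY L and W py l, are the parental types, so the F1 was w PY L / W py l.
The two rarest classes, w PY l and W py L, are the double crossovers. Comparing them with the parentals, only the l allele has switched, so l is the middle locus and the order is w – l – py.
w–l: (76 + 9)/800 = 0.1062; l–py: (93 + 9)/800 = 0.1275.
Expected DCO frequency = 0.1062 × 0.1275 ≈ 0.01354; observed = 9/800 ≈ 0.01125.
Coefficient of coincidence = 0.01125/0.01354 ≈ 0.83; interference = 1 − 0.83 = 0.17.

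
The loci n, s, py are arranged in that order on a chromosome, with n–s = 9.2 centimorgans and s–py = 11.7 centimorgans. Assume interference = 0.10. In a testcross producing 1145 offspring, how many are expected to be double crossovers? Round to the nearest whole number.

11

Map distances give recombination frequencies of 0.092 and 0.117 for the two intervals.
With interference 0.10 (so coincidence = 0.90), expected double-crossover frequency = 0.092 × 0.117 × 0.90 = 0.00969.
Expected number = 0.00969 × 1145 = 11.09 ≈ 11.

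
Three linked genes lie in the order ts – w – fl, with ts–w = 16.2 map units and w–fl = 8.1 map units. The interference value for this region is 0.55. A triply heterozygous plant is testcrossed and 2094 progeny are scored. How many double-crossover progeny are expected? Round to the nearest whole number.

Map distances give recombination frequencies of 0.162 and 0.081 for the two intervals.
With interference 0.55 (so coincidence = 0.45), expected double-crossover frequency = 0.162 × 0.081 × 0.45 = 0.00590.
Expected number = 0.00590 × 2094 = 12.36 ≈ 12.

12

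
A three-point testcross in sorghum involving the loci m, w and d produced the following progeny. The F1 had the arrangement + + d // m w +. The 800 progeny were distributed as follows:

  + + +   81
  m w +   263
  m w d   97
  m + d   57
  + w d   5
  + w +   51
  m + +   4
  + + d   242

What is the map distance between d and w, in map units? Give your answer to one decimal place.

23.4 map units

The two rarest classes, + w d and m + +, are the double crossovers. Comparing them with the parentals, only the w allele has switched, so w is the middle locus and the order is d – w – m.
Crossovers in the d–w interval produce the single-crossover classes + + + and m w d (81 + 97 = 178) plus the double crossovers (9).
RF(d–w) = (178 + 9) / 800 = 187/800 = 0.2338 → 23.4 map units.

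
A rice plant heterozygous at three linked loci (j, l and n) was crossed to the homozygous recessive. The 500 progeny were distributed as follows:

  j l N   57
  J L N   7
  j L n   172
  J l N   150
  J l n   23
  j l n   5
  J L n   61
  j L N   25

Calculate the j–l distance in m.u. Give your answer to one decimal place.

26.0 m.u.

The two most frequent reciprocal classes, J l N and j L n, are the parental types, so the F1 was J l N / j L n.
The two rarest classes, J L N and j l n, are the double crossovers. Comparing them with the parentals, only the l allele has switched, so l is the middle locus and the order is n – l – j.
Crossovers in the l–j interval produce the single-crossover classes j l N and J L n (57 + 61 = 118) plus the double crossovers (12).
RF(l–j) = (118 + 12) / 500 = 130/500 = 0.2600 → 26.0 m.u.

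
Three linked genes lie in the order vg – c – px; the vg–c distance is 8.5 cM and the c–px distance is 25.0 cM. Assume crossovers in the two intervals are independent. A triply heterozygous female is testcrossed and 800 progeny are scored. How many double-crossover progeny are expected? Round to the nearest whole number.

Map distances give recombination frequencies of 0.085 and 0.250 for the two intervals.
With no interference, expected double-crossover frequency = 0.085 × 0.250 = 0.02125.
Expected number = 0.02125 × 800 = 17.00 ≈ 17.

17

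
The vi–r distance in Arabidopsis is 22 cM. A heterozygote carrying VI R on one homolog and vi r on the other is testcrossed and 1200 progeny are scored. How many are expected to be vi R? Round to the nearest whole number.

A map distance of 22 cM corresponds to a recombination frequency of 0.220.
The F1 is VI R / vi r, so vi R is a recombinant gamete class with expected frequency r/2 = 0.220/2 = 0.1100.
Expected number = 0.1100 × 1200 = 132.00 ≈ 132.

132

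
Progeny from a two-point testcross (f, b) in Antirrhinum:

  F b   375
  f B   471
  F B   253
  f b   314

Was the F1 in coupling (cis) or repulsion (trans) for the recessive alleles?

trans

The two most frequent classes are F b (375) and f B (471); these are the parental (non-recombinant) types.
So the F1 carried F b on one chromosome and f B on the other — the recessive alleles are on opposite chromosomes (trans / repulsion).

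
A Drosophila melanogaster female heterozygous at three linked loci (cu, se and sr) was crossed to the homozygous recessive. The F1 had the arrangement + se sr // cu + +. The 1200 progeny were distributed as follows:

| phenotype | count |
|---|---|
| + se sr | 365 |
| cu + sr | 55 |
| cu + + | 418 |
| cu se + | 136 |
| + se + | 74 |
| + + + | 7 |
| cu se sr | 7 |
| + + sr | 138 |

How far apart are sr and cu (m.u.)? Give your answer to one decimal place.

The two rarest classes, cu se sr and + + +, are the double crossovers. Comparing them with the parentals, only the cu allele has switched, so cu is the middle locus and the order is se – cu – sr.
Crossovers in the cu–sr interval produce the single-crossover classes + se + and cu + sr (74 + 55 = 129) plus the double crossovers (14).
RF(cu–sr) = (129 + 14) / 1200 = 143/1200 = 0.1192 → 11.9 m.u.

11.9 m.u.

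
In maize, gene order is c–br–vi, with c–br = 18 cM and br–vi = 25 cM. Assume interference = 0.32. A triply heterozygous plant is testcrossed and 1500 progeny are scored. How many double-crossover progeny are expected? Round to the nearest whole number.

46

Map distances give recombination frequencies of 0.180 and 0.250 for the two intervals.
With interference 0.32 (so coincidence = 0.68), expected double-crossover frequency = 0.180 × 0.250 × 0.68 = 0.03060.
Expected number = 0.03060 × 1500 = 45.90 ≈ 46.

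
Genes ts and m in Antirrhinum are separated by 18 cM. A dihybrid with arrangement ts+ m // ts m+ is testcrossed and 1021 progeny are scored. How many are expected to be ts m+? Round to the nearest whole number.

419

A map distance of 18 cM corresponds to a recombination frequency of 0.180.
The F1 is ts+ m / ts m+, so ts m+ is a parental gamete class with expected frequency (1 − r)/2 = 0.820/2 = 0.4100.
Expected number = 0.4100 × 1021 = 418.61 ≈ 419.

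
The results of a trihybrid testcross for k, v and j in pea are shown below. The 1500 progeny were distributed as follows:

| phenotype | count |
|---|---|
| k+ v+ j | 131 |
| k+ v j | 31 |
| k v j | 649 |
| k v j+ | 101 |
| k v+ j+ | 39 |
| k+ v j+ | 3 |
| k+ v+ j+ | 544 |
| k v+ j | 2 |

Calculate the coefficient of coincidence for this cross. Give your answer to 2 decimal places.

The two most frequent reciprocal classes, k+ v+ j+ and k v j, are the parental types, so the F1 was k+ v+ j+ / k v j.
The two rarest classes, k+ v j+ and k v+ j, are the double crossovers. Comparing them with the parentals, only the v allele has switched, so v is the middle locus and the order is k – v – j.
k–v: (70 + 5)/1500 = 0.0500; v–j: (232 + 5)/1500 = 0.1580.
Expected DCO frequency = 0.0500 × 0.1580 ≈ 0.00790; observed = 5/1500 ≈ 0.00333.
Coefficient of coincidence = 0.00333/0.00790 ≈ 0.42.

0.42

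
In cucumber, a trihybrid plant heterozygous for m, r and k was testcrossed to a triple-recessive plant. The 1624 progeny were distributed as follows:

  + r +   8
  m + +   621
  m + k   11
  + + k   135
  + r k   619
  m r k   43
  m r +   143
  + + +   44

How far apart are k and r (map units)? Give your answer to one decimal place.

18.3 map units

The two most frequent reciprocal classes, m + + and + r k, are the parental types, so the F1 was m + + / + r k.
The two rarest classes, m + k and + r +, are the double crossovers. Comparing them with the parentals, only the k allele has switched, so k is the middle locus and the order is m – k – r.
Crossovers in the k–r interval produce the single-crossover classes m r + and + + k (143 + 135 = 278) plus the double crossovers (19).
RF(k–r) = (278 + 19) / 1624 = 297/1624 = 0.1829 → 18.3 map units.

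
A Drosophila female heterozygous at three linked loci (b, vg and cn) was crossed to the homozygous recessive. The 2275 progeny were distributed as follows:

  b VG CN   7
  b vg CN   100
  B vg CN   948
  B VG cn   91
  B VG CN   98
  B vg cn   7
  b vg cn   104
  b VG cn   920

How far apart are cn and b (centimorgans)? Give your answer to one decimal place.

9.0 centimorgans

The two most frequent reciprocal classes, b VG cn and B vg CN, are the parental types, so the F1 was b VG cn / B vg CN.
The two rarest classes, b VG CN and B vg cn, are the double crossovers. Comparing them with the parentals, only the cn allele has switched, so cn is the middle locus and the order is b – cn – vg.
Crossovers in the b–cn interval produce the single-crossover classes B VG cn and b vg CN (91 + 100 = 191) plus the double crossovers (14).
RF(b–cn) = (191 + 14) / 2275 = 205/2275 = 0.0901 → 9.0 centimorgans.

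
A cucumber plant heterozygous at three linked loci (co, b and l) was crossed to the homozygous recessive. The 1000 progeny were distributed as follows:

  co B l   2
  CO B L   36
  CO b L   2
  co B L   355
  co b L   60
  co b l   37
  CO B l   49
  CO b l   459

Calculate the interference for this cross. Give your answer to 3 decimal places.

The two most frequent reciprocal classes, co B L and CO b l, are the parental types, so the F1 was co B L / CO b l.
The two rarest classes, co B l and CO b L, are the double crossovers. Comparing them with the parentals, only the l allele has switched, so l is the middle locus and the order is b – l – co.
b–l: (109 + 4)/1000 = 0.1130; l–co: (73 + 4)/1000 = 0.0770.
Expected DCO frequency = 0.1130 × 0.0770 ≈ 0.00870; observed = 4/1000 ≈ 0.00400.
Coefficient of coincidence = 0.00400/0.00870 ≈ 0.460; interference = 1 − 0.460 = 0.540.

0.540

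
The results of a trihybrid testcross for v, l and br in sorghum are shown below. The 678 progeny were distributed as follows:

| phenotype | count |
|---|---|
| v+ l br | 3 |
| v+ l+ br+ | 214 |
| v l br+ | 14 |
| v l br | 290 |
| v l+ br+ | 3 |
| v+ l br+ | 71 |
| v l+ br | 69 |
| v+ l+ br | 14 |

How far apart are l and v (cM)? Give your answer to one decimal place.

21.5 cM

The two most frequent reciprocal classes, v+ l+ br+ and v l br, are the parental types, so the F1 was v+ l+ br+ / v l br.
The two rarest classes, v l+ br+ and v+ l br, are the double crossovers. Comparing them with the parentals, only the v allele has switched, so v is the middle locus and the order is l – v – br.
Crossovers in the l–v interval produce the single-crossover classes v+ l br+ and v l+ br (71 + 69 = 140) plus the double crossovers (6).
RF(l–v) = (140 + 6) / 678 = 146/678 = 0.2153 → 21.5 cM.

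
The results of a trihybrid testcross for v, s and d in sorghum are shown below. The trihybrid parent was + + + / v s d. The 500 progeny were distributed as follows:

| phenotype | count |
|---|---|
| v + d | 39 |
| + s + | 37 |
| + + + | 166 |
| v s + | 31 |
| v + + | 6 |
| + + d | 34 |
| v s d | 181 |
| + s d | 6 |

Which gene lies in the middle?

The two rarest classes, v + + and + s d, are the double crossovers. Comparing them with the parentals, only the v allele has switched, so v is the middle locus and the order is s – v – d.

v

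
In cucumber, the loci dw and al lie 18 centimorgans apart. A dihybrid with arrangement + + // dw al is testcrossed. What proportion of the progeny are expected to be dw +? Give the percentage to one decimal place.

A map distance of 18 centimorgans corresponds to a recombination frequency of 0.180.
The F1 is + + / dw al, so dw + is a recombinant gamete class with expected frequency r/2 = 0.180/2 = 0.0900.
That is 0.0900 = 9.0% of the progeny.

9.0%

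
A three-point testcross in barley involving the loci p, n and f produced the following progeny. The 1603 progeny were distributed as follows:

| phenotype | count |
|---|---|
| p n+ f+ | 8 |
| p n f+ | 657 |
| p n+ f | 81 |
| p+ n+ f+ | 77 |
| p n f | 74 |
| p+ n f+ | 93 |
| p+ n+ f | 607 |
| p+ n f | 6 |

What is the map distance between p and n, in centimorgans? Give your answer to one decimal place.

11.7 centimorgans

The two most frequent reciprocal classes, p n f+ and p+ n+ f, are the parental types, so the F1 was p n f+ / p+ n+ f.
The two rarest classes, p n+ f+ and p+ n f, are the double crossovers. Comparing them with the parentals, only the n allele has switched, so n is the middle locus and the order is f – n – p.
Crossovers in the n–p interval produce the single-crossover classes p+ n f+ and p n+ f (93 + 81 = 174) plus the double crossovers (14).
RF(n–p) = (174 + 14) / 1603 = 188/1603 = 0.1173 → 11.7 centimorgans.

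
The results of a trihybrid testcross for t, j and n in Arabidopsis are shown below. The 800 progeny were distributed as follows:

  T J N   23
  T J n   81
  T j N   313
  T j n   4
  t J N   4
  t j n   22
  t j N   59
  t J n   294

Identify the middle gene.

The two most frequent reciprocal classes, t J n and T j N, are the parental types, so the F1 was t J n / T j N.
The two rarest classes, t J N and T j n, are the double crossovers. Comparing them with the parentals, only the n allele has switched, so n is the middle locus and the order is j – n – t.

n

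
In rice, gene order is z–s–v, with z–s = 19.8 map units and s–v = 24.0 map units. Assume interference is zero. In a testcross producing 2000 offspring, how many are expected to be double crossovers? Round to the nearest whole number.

Map distances give recombination frequencies of 0.198 and 0.240 for the two intervals.
With no interference, expected double-crossover frequency = 0.198 × 0.240 = 0.04752.
Expected number = 0.04752 × 2000 = 95.04 ≈ 95.

95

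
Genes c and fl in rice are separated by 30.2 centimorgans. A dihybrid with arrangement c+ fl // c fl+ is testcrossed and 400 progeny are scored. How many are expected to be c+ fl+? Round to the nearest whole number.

60

A map distance of 30.2 centimorgans corresponds to a recombination frequency of 0.302.
The F1 is c+ fl / c fl+, so c+ fl+ is a recombinant gamete class with expected frequency r/2 = 0.302/2 = 0.1510.
Expected number = 0.1510 × 400 = 60.40 ≈ 60.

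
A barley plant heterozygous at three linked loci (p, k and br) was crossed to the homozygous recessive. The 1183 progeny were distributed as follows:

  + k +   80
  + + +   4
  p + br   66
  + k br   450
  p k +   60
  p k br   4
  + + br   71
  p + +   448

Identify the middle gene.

The two most frequent reciprocal classes, + k br and p + +, are the parental types, so the F1 was + k br / p + +.
The two rarest classes, p k br and + + +, are the double crossovers. Comparing them with the parentals, only the p allele has switched, so p is the middle locus and the order is k – p – br.

p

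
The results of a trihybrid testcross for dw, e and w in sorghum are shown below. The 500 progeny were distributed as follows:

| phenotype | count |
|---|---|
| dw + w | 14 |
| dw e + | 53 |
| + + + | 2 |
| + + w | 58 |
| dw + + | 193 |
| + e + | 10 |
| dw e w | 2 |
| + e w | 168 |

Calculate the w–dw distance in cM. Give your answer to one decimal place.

The two most frequent reciprocal classes, + e w and dw + +, are the parental types, so the F1 was + e w / dw + +.
The two rarest classes, dw e w and + + +, are the double crossovers. Comparing them with the parentals, only the dw allele has switched, so dw is the middle locus and the order is w – dw – e.
Crossovers in the w–dw interval produce the single-crossover classes + e + and dw + w (10 + 14 = 24) plus the double crossovers (4).
RF(w–dw) = (24 + 4) / 500 = 28/500 = 0.0560 → 5.6 cM.

5.6 cM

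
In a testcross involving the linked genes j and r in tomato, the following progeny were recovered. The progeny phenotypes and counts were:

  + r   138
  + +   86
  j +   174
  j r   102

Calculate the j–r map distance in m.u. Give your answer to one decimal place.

The two most frequent classes, + r (138) and j + (174), are the parental types, so the F1 was + r / j +.
The recombinant classes are + + and j r: 86 + 102 = 188.
Recombination frequency = 188/500 = 0.3760 ≈ 37.6%, i.e. 37.6 m.u.

37.6 m.u.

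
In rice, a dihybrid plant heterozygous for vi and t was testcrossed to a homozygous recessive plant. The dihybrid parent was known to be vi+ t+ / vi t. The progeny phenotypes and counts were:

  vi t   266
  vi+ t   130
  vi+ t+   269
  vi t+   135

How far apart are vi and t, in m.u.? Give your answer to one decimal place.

33.1 m.u.

The recombinant classes are vi+ t and vi t+: 130 + 135 = 265.
Recombination frequency = 265/800 = 0.3312 ≈ 33.1%, i.e. 33.1 m.u.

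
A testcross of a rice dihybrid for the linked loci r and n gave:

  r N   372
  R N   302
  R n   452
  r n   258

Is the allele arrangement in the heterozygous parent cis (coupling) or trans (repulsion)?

trans

The two most frequent classes are R n (452) and r N (372); these are the parental (non-recombinant) types.
So the F1 carried R n on one chromosome and r N on the other — the recessive alleles are on opposite chromosomes (trans / repulsion).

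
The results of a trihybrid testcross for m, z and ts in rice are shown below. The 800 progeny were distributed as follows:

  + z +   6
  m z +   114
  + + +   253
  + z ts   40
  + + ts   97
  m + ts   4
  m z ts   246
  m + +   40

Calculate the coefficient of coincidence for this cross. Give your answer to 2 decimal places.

The two most frequent reciprocal classes, m z ts and + + +, are the parental types, so the F1 was m z ts / + + +.
The two rarest classes, m + ts and + z +, are the double crossovers. Comparing them with the parentals, only the z allele has switched, so z is the middle locus and the order is m – z – ts.
m–z: (80 + 10)/800 = 0.1125; z–ts: (211 + 10)/800 = 0.2762.
Expected DCO frequency = 0.1125 × 0.2762 ≈ 0.03107; observed = 10/800 ≈ 0.01250.
Coefficient of coincidence = 0.01250/0.03107 ≈ 0.40.

0.40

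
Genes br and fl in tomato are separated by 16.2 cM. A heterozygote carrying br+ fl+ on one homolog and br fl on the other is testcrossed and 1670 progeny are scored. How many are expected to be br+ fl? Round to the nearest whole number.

135

A map distance of 16.2 cM corresponds to a recombination frequency of 0.162.
The F1 is br+ fl+ / br fl, so br+ fl is a recombinant gamete class with expected frequency r/2 = 0.162/2 = 0.0810.
Expected number = 0.0810 × 1670 = 135.27 ≈ 135.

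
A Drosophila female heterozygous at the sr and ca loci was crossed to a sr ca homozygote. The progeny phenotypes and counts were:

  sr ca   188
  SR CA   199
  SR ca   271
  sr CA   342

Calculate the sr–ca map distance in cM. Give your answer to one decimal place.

38.7 cM

The two most frequent classes, SR ca (271) and sr CA (342), are the parental types, so the F1 was SR ca / sr CA.
The recombinant classes are SR CA and sr ca: 199 + 188 = 387.
Recombination frequency = 387/1000 = 0.3870 ≈ 38.7%, i.e. 38.7 cM.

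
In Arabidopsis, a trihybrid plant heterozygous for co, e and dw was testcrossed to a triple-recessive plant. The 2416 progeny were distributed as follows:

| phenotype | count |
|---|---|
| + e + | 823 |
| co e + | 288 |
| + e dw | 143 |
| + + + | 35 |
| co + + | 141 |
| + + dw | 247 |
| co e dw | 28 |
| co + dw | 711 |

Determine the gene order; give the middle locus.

The two most frequent reciprocal classes, + e + and co + dw, are the parental types, so the F1 was + e + / co + dw.
The two rarest classes, + + + and co e dw, are the double crossovers. Comparing them with the parentals, only the e allele has switched, so e is the middle locus and the order is dw – e – co.

e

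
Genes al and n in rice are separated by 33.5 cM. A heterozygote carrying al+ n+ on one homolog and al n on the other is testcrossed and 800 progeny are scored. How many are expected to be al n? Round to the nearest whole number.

266

A map distance of 33.5 cM corresponds to a recombination frequency of 0.335.
The F1 is al+ n+ / al n, so al n is a parental gamete class with expected frequency (1 − r)/2 = 0.665/2 = 0.3325.
Expected number = 0.3325 × 800 = 266.00 ≈ 266.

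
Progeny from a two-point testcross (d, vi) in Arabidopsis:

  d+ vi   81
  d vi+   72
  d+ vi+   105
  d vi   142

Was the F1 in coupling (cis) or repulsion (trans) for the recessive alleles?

cis

The two most frequent classes are d+ vi+ (105) and d vi (142); these are the parental (non-recombinant) types.
So the F1 carried d+ vi+ on one chromosome and d vi on the other — the recessive alleles are on the same chromosome (cis / coupling).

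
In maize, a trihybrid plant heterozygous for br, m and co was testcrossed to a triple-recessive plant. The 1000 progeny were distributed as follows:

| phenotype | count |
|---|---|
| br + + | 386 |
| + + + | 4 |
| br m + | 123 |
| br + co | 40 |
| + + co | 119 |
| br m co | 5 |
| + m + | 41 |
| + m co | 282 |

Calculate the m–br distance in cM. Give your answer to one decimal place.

25.1 cM

The two most frequent reciprocal classes, br + + and + m co, are the parental types, so the F1 was br + + / + m co.
The two rarest classes, + + + and br m co, are the double crossovers. Comparing them with the parentals, only the br allele has switched, so br is the middle locus and the order is m – br – co.
Crossovers in the m–br interval produce the single-crossover classes br m + and + + co (123 + 119 = 242) plus the double crossovers (9).
RF(m–br) = (242 + 9) / 1000 = 251/1000 = 0.2510 → 25.1 cM.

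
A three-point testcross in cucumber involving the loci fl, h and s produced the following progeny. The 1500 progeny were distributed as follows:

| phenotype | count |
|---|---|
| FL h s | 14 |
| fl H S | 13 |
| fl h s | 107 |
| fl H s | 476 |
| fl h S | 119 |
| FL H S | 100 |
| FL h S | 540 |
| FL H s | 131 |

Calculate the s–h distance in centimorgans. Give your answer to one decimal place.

15.6 centimorgans

The two most frequent reciprocal classes, FL h S and fl H s, are the parental types, so the F1 was FL h S / fl H s.
The two rarest classes, FL h s and fl H S, are the double crossovers. Comparing them with the parentals, only the s allele has switched, so s is the middle locus and the order is h – s – fl.
Crossovers in the h–s interval produce the single-crossover classes FL H S and fl h s (100 + 107 = 207) plus the double crossovers (27).
RF(h–s) = (207 + 27) / 1500 = 234/1500 = 0.1560 → 15.6 centimorgans.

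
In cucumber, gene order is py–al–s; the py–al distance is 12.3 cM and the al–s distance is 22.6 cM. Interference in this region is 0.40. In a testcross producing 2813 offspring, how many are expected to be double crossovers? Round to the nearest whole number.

Map distances give recombination frequencies of 0.123 and 0.226 for the two intervals.
With interference 0.40 (so coincidence = 0.60), expected double-crossover frequency = 0.123 × 0.226 × 0.60 = 0.01668.
Expected number = 0.01668 × 2813 = 46.92 ≈ 47.

47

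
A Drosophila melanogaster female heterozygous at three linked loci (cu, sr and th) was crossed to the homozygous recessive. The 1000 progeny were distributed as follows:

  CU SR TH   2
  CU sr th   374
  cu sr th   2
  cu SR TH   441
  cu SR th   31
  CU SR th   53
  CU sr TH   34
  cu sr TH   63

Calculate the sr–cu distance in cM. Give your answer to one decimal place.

12.0 cM

The two most frequent reciprocal classes, cu SR TH and CU sr th, are the parental types, so the F1 was cu SR TH / CU sr th.
The two rarest classes, CU SR TH and cu sr th, are the double crossovers. Comparing them with the parentals, only the cu allele has switched, so cu is the middle locus and the order is th – cu – sr.
Crossovers in the cu–sr interval produce the single-crossover classes cu sr TH and CU SR th (63 + 53 = 116) plus the double crossovers (4).
RF(cu–sr) = (116 + 4) / 1000 = 120/1000 = 0.1200 → 12.0 cM.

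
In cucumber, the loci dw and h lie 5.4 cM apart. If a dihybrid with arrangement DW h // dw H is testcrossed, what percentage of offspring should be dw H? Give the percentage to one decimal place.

A map distance of 5.4 cM corresponds to a recombination frequency of 0.054.
The F1 is DW h / dw H, so dw H is a parental gamete class with expected frequency (1 − r)/2 = 0.946/2 = 0.4730.
That is 0.4730 = 47.3% of the progeny.

47.3%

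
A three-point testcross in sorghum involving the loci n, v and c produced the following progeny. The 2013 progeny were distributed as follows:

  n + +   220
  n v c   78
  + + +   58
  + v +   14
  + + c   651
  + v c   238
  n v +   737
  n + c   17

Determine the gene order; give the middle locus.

n

The two most frequent reciprocal classes, + + c and n v +, are the parental types, so the F1 was + + c / n v +.
The two rarest classes, n + c and + v +, are the double crossovers. Comparing them with the parentals, only the n allele has switched, so n is the middle locus and the order is v – n – c.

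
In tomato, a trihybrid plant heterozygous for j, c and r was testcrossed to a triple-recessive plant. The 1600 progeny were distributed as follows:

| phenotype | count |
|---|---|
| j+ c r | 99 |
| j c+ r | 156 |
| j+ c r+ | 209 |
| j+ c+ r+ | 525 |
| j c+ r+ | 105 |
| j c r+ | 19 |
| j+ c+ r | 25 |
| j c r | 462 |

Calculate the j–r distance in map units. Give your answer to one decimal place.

15.5 map units

The two most frequent reciprocal classes, j+ c+ r+ and j c r, are the parental types, so the F1 was j+ c+ r+ / j c r.
The two rarest classes, j+ c+ r and j c r+, are the double crossovers. Comparing them with the parentals, only the r allele has switched, so r is the middle locus and the order is j – r – c.
Crossovers in the j–r interval produce the single-crossover classes j c+ r+ and j+ c r (105 + 99 = 204) plus the double crossovers (44).
RF(j–r) = (204 + 44) / 1600 = 248/1600 = 0.1550 → 15.5 map units.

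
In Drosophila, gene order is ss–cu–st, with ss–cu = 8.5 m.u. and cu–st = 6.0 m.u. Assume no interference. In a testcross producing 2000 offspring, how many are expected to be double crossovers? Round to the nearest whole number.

Map distances give recombination frequencies of 0.085 and 0.060 for the two intervals.
With no interference, expected double-crossover frequency = 0.085 × 0.060 = 0.00510.
Expected number = 0.00510 × 2000 = 10.20 ≈ 10.

10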